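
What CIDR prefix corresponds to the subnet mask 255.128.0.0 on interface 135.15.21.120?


Binary: 11111111.10000000.00000000.00000000
Count leading 1s
Prefix: /9


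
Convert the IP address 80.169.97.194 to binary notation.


80 = 01010000
169 = 10101001
97 = 01100001
194 = 11000010
Binary: 01010000.10101001.01100001.11000010


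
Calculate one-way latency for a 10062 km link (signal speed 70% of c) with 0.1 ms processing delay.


Speed = 0.7 * 3e5 km/s = 210000 km/s
Propagation delay = 10062 / 210000 = 0.0479 s = 47.9143 ms
Processing delay = 0.1 ms
Total one-way latency = 48.0143 ms


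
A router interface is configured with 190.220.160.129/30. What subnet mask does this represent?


/30 means 30 network bits, 2 host bits
Binary: 11111111111111111111111111111100
Mask: 255.255.255.252


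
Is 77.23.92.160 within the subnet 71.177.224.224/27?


Subnet network: 71.177.224.224
Test IP AND mask: 77.23.92.160
No, 77.23.92.160 is not in 71.177.224.224/27


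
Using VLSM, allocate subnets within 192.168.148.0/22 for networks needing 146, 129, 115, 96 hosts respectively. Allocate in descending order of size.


146 hosts -> /24 (254 usable): 192.168.148.0/24
129 hosts -> /24 (254 usable): 192.168.149.0/24
115 hosts -> /25 (126 usable): 192.168.150.0/25
96 hosts -> /25 (126 usable): 192.168.150.128/25
Allocation: 192.168.148.0/24 (146 hosts, 254 usable); 192.168.149.0/24 (129 hosts, 254 usable); 192.168.150.0/25 (115 hosts, 126 usable); 192.168.150.128/25 (96 hosts, 126 usable)


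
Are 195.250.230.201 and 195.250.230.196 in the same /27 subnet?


Mask: 255.255.255.224
195.250.230.201 AND mask = 195.250.230.192
195.250.230.196 AND mask = 195.250.230.192
Yes, same subnet (195.250.230.192)


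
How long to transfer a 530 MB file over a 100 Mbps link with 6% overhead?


Effective throughput = 100 * (1 - 6/100) = 94 Mbps
File size in Mb = 530 * 8 = 4240 Mb
Time = 4240 / 94
Time = 45.1064 seconds


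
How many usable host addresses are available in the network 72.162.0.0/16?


Host bits = 32 - 16 = 16
Total addresses = 2^16 = 65536
Usable = total - 2 (network and broadcast)
Usable hosts: 65534


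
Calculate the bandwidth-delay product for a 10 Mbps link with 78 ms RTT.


BDP = bandwidth * RTT
= 10 Mbps * 78 ms
= 10 * 1e6 * 78 / 1000 bits
= 780000 bits
= 97500 bytes
= 95.2148 KB
BDP = 780000 bits (97500 bytes)


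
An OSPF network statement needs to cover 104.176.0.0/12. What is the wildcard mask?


Subnet mask: 255.240.0.0
Wildcard = 255.255.255.255 - subnet mask
255 - 255 = 0
255 - 240 = 15
255 - 0 = 255
255 - 0 = 255
Wildcard: 0.15.255.255


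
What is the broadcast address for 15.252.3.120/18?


Network: 15.252.0.0/18
Host bits = 14
Set all host bits to 1:
Broadcast: 15.252.63.255


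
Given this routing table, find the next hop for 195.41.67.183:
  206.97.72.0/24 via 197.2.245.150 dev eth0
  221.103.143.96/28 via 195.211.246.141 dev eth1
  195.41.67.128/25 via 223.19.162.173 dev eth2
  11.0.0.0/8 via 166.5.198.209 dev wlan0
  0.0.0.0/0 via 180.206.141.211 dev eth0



Longest prefix match for 195.41.67.183:
  /24 206.97.72.0: no
  /28 221.103.143.96: no
  /25 195.41.67.128: MATCH
  /8 11.0.0.0: no
  /0 0.0.0.0: MATCH
Selected: next-hop 223.19.162.173 via eth2 (matched /25)


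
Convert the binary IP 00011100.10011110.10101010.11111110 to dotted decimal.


00011100 = 28
10011110 = 158
10101010 = 170
11111110 = 254
IP: 28.158.170.254


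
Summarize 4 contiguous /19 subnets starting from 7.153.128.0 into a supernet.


Original prefix: /19
Number of subnets: 4 = 2^2
New prefix = 19 - 2 = 17
Supernet: 7.153.128.0/17


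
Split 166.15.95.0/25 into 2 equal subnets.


New prefix = 25 + 1 = 26
Each subnet has 64 addresses
  166.15.95.0/26
  166.15.95.64/26
Subnets: 166.15.95.0/26, 166.15.95.64/26


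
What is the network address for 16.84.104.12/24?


IP:   00010000.01010100.01101000.00001100
Mask: 11111111.11111111.11111111.00000000
AND operation:
Net:  00010000.01010100.01101000.00000000
Network: 16.84.104.0/24


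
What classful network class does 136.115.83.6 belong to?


First octet: 136
Binary: 10001000
10xxxxxx -> Class B (128-191)
Class B, default mask 255.255.0.0 (/16)


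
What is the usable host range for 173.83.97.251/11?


Network: 173.64.0.0
Broadcast: 173.95.255.255
First usable = network + 1
Last usable = broadcast - 1
Range: 173.64.0.1 to 173.95.255.254


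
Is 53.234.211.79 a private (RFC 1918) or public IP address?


RFC 1918 private ranges:
  10.0.0.0/8 (10.0.0.0 - 10.255.255.255)
  172.16.0.0/12 (172.16.0.0 - 172.31.255.255)
  192.168.0.0/16 (192.168.0.0 - 192.168.255.255)
Public (not in any RFC 1918 range)


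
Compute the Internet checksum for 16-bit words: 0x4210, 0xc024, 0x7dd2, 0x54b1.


Sum all words (with carry folding):
+ 0x4210 = 0x4210
+ 0xc024 = 0x0235
+ 0x7dd2 = 0x8007
+ 0x54b1 = 0xd4b8
One's complement: ~0xd4b8
Checksum = 0x2b47


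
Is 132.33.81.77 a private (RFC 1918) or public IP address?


RFC 1918 private ranges:
  10.0.0.0/8 (10.0.0.0 - 10.255.255.255)
  172.16.0.0/12 (172.16.0.0 - 172.31.255.255)
  192.168.0.0/16 (192.168.0.0 - 192.168.255.255)
Public (not in any RFC 1918 range)


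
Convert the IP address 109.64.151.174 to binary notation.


109 = 01101101
64 = 01000000
151 = 10010111
174 = 10101110
Binary: 01101101.01000000.10010111.10101110


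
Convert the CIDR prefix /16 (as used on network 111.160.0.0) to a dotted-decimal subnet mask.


/16 means 16 network bits, 16 host bits
Binary: 11111111111111110000000000000000
Mask: 255.255.0.0


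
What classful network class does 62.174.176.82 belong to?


First octet: 62
Binary: 00111110
0xxxxxxx -> Class A (1-126)
Class A, default mask 255.0.0.0 (/8)


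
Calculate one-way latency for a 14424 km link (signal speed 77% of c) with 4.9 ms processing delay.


Speed = 0.77 * 3e5 km/s = 231000 km/s
Propagation delay = 14424 / 231000 = 0.0624 s = 62.4416 ms
Processing delay = 4.9 ms
Total one-way latency = 67.3416 ms


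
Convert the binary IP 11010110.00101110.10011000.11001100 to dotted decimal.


11010110 = 214
00101110 = 46
10011000 = 152
11001100 = 204
IP: 214.46.152.204


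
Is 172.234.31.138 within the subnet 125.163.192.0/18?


Subnet network: 125.163.192.0
Test IP AND mask: 172.234.0.0
No, 172.234.31.138 is not in 125.163.192.0/18


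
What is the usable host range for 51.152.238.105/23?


Network: 51.152.238.0
Broadcast: 51.152.239.255
First usable = network + 1
Last usable = broadcast - 1
Range: 51.152.238.1 to 51.152.239.254


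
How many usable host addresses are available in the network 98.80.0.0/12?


Host bits = 32 - 12 = 20
Total addresses = 2^20 = 1048576
Usable = total - 2 (network and broadcast)
Usable hosts: 1048574


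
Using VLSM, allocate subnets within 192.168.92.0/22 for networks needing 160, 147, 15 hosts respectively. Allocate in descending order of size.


160 hosts -> /24 (254 usable): 192.168.92.0/24
147 hosts -> /24 (254 usable): 192.168.93.0/24
15 hosts -> /27 (30 usable): 192.168.94.0/27
Allocation: 192.168.92.0/24 (160 hosts, 254 usable); 192.168.93.0/24 (147 hosts, 254 usable); 192.168.94.0/27 (15 hosts, 30 usable)


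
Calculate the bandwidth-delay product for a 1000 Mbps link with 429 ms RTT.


BDP = bandwidth * RTT
= 1000 Mbps * 429 ms
= 1000 * 1e6 * 429 / 1000 bits
= 429000000 bits
= 53625000 bytes
= 52368.1641 KB
BDP = 429000000 bits (53625000 bytes)


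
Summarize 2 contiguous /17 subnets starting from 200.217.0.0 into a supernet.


Original prefix: /17
Number of subnets: 2 = 2^1
New prefix = 17 - 1 = 16
Supernet: 200.217.0.0/16


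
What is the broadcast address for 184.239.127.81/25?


Network: 184.239.127.0/25
Host bits = 7
Set all host bits to 1:
Broadcast: 184.239.127.127


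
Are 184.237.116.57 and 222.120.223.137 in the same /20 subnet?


Mask: 255.255.240.0
184.237.116.57 AND mask = 184.237.112.0
222.120.223.137 AND mask = 222.120.208.0
No, different subnets (184.237.112.0 vs 222.120.208.0)


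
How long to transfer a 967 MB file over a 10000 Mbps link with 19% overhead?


Effective throughput = 10000 * (1 - 19/100) = 8100.0 Mbps
File size in Mb = 967 * 8 = 7736 Mb
Time = 7736 / 8100.0
Time = 0.9551 seconds


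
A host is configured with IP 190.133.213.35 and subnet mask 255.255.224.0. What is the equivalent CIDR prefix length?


Binary: 11111111.11111111.11100000.00000000
Count leading 1s
Prefix: /19


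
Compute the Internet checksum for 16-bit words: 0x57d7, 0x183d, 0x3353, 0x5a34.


Sum all words (with carry folding):
+ 0x57d7 = 0x57d7
+ 0x183d = 0x7014
+ 0x3353 = 0xa367
+ 0x5a34 = 0xfd9b
One's complement: ~0xfd9b
Checksum = 0x0264


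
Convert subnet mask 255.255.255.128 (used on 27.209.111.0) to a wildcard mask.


Subnet mask: 255.255.255.128
Wildcard = 255.255.255.255 - subnet mask
255 - 255 = 0
255 - 255 = 0
255 - 255 = 0
255 - 128 = 127
Wildcard: 0.0.0.127


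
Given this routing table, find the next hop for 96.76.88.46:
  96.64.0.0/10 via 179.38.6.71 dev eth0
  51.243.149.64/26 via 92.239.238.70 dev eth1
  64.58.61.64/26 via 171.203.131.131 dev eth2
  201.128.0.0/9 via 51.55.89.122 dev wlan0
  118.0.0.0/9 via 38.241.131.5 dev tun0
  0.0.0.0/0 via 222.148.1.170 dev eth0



Longest prefix match for 96.76.88.46:
  /10 96.64.0.0: MATCH
  /26 51.243.149.64: no
  /26 64.58.61.64: no
  /9 201.128.0.0: no
  /9 118.0.0.0: no
  /0 0.0.0.0: MATCH
Selected: next-hop 179.38.6.71 via eth0 (matched /10)


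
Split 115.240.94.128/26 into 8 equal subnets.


New prefix = 26 + 3 = 29
Each subnet has 8 addresses
  115.240.94.128/29
  115.240.94.136/29
  115.240.94.144/29
  115.240.94.152/29
  115.240.94.160/29
  115.240.94.168/29
  115.240.94.176/29
  115.240.94.184/29
Subnets: 115.240.94.128/29, 115.240.94.136/29, 115.240.94.144/29, 115.240.94.152/29, 115.240.94.160/29, 115.240.94.168/29, 115.240.94.176/29, 115.240.94.184/29


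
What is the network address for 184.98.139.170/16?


IP:   10111000.01100010.10001011.10101010
Mask: 11111111.11111111.00000000.00000000
AND operation:
Net:  10111000.01100010.00000000.00000000
Network: 184.98.0.0/16


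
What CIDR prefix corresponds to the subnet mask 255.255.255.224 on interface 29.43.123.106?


Binary: 11111111.11111111.11111111.11100000
Count leading 1s
Prefix: /27


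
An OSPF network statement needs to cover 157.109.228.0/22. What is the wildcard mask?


Subnet mask: 255.255.252.0
Wildcard = 255.255.255.255 - subnet mask
255 - 255 = 0
255 - 255 = 0
255 - 252 = 3
255 - 0 = 255
Wildcard: 0.0.3.255


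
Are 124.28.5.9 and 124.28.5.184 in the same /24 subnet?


Mask: 255.255.255.0
124.28.5.9 AND mask = 124.28.5.0
124.28.5.184 AND mask = 124.28.5.0
Yes, same subnet (124.28.5.0)


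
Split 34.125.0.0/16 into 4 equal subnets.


New prefix = 16 + 2 = 18
Each subnet has 16384 addresses
  34.125.0.0/18
  34.125.64.0/18
  34.125.128.0/18
  34.125.192.0/18
Subnets: 34.125.0.0/18, 34.125.64.0/18, 34.125.128.0/18, 34.125.192.0/18


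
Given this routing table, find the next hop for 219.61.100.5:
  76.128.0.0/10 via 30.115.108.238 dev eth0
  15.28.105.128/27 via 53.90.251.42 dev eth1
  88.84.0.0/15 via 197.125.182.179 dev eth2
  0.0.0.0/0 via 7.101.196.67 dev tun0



Longest prefix match for 219.61.100.5:
  /10 76.128.0.0: no
  /27 15.28.105.128: no
  /15 88.84.0.0: no
  /0 0.0.0.0: MATCH
Selected: next-hop 7.101.196.67 via tun0 (matched /0)


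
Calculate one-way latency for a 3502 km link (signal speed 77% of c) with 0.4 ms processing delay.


Speed = 0.77 * 3e5 km/s = 231000 km/s
Propagation delay = 3502 / 231000 = 0.0152 s = 15.1602 ms
Processing delay = 0.4 ms
Total one-way latency = 15.5602 ms


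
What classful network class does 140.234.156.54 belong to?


First octet: 140
Binary: 10001100
10xxxxxx -> Class B (128-191)
Class B, default mask 255.255.0.0 (/16)


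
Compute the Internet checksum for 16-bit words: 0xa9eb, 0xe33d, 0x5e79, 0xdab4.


Sum all words (with carry folding):
+ 0xa9eb = 0xa9eb
+ 0xe33d = 0x8d29
+ 0x5e79 = 0xeba2
+ 0xdab4 = 0xc657
One's complement: ~0xc657
Checksum = 0x39a8


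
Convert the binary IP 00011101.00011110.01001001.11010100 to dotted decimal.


00011101 = 29
00011110 = 30
01001001 = 73
11010100 = 212
IP: 29.30.73.212


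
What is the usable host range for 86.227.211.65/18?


Network: 86.227.192.0
Broadcast: 86.227.255.255
First usable = network + 1
Last usable = broadcast - 1
Range: 86.227.192.1 to 86.227.255.254


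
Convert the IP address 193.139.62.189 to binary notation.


193 = 11000001
139 = 10001011
62 = 00111110
189 = 10111101
Binary: 11000001.10001011.00111110.10111101


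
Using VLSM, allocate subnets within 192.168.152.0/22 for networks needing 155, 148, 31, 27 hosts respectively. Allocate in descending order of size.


155 hosts -> /24 (254 usable): 192.168.152.0/24
148 hosts -> /24 (254 usable): 192.168.153.0/24
31 hosts -> /26 (62 usable): 192.168.154.0/26
27 hosts -> /27 (30 usable): 192.168.154.64/27
Allocation: 192.168.152.0/24 (155 hosts, 254 usable); 192.168.153.0/24 (148 hosts, 254 usable); 192.168.154.0/26 (31 hosts, 62 usable); 192.168.154.64/27 (27 hosts, 30 usable)


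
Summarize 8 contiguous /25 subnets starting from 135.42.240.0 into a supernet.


Original prefix: /25
Number of subnets: 8 = 2^3
New prefix = 25 - 3 = 22
Supernet: 135.42.240.0/22


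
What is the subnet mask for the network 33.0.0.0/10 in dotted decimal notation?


/10 means 10 network bits, 22 host bits
Binary: 11111111110000000000000000000000
Mask: 255.192.0.0


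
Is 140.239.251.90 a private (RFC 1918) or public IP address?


RFC 1918 private ranges:
  10.0.0.0/8 (10.0.0.0 - 10.255.255.255)
  172.16.0.0/12 (172.16.0.0 - 172.31.255.255)
  192.168.0.0/16 (192.168.0.0 - 192.168.255.255)
Public (not in any RFC 1918 range)


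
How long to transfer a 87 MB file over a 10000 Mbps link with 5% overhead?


Effective throughput = 10000 * (1 - 5/100) = 9500 Mbps
File size in Mb = 87 * 8 = 696 Mb
Time = 696 / 9500
Time = 0.0733 seconds


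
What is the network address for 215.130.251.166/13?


IP:   11010111.10000010.11111011.10100110
Mask: 11111111.11111000.00000000.00000000
AND operation:
Net:  11010111.10000000.00000000.00000000
Network: 215.128.0.0/13


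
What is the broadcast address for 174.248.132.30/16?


Network: 174.248.0.0/16
Host bits = 16
Set all host bits to 1:
Broadcast: 174.248.255.255


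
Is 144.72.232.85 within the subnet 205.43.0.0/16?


Subnet network: 205.43.0.0
Test IP AND mask: 144.72.0.0
No, 144.72.232.85 is not in 205.43.0.0/16


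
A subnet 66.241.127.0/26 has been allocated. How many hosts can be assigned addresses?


Host bits = 32 - 26 = 6
Total addresses = 2^6 = 64
Usable = total - 2 (network and broadcast)
Usable hosts: 62


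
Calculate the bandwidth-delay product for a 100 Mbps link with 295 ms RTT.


BDP = bandwidth * RTT
= 100 Mbps * 295 ms
= 100 * 1e6 * 295 / 1000 bits
= 29500000 bits
= 3687500 bytes
= 3601.0742 KB
BDP = 29500000 bits (3687500 bytes)


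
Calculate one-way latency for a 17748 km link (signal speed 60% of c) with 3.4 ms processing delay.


Speed = 0.6 * 3e5 km/s = 180000 km/s
Propagation delay = 17748 / 180000 = 0.0986 s = 98.6 ms
Processing delay = 3.4 ms
Total one-way latency = 102 ms


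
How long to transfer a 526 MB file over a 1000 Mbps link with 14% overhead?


Effective throughput = 1000 * (1 - 14/100) = 860 Mbps
File size in Mb = 526 * 8 = 4208 Mb
Time = 4208 / 860
Time = 4.893 seconds


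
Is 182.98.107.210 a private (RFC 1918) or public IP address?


RFC 1918 private ranges:
  10.0.0.0/8 (10.0.0.0 - 10.255.255.255)
  172.16.0.0/12 (172.16.0.0 - 172.31.255.255)
  192.168.0.0/16 (192.168.0.0 - 192.168.255.255)
Public (not in any RFC 1918 range)


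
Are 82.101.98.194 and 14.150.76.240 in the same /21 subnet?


Mask: 255.255.248.0
82.101.98.194 AND mask = 82.101.96.0
14.150.76.240 AND mask = 14.150.72.0
No, different subnets (82.101.96.0 vs 14.150.72.0)


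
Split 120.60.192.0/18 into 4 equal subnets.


New prefix = 18 + 2 = 20
Each subnet has 4096 addresses
  120.60.192.0/20
  120.60.208.0/20
  120.60.224.0/20
  120.60.240.0/20
Subnets: 120.60.192.0/20, 120.60.208.0/20, 120.60.224.0/20, 120.60.240.0/20


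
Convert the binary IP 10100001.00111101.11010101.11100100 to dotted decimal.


10100001 = 161
00111101 = 61
11010101 = 213
11100100 = 228
IP: 161.61.213.228


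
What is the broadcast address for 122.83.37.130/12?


Network: 122.80.0.0/12
Host bits = 20
Set all host bits to 1:
Broadcast: 122.95.255.255


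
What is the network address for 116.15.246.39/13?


IP:   01110100.00001111.11110110.00100111
Mask: 11111111.11111000.00000000.00000000
AND operation:
Net:  01110100.00001000.00000000.00000000
Network: 116.8.0.0/13


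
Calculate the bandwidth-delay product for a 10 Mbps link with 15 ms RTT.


BDP = bandwidth * RTT
= 10 Mbps * 15 ms
= 10 * 1e6 * 15 / 1000 bits
= 150000 bits
= 18750 bytes
= 18.3105 KB
BDP = 150000 bits (18750 bytes)


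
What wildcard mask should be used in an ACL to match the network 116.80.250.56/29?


Subnet mask: 255.255.255.248
Wildcard = 255.255.255.255 - subnet mask
255 - 255 = 0
255 - 255 = 0
255 - 255 = 0
255 - 248 = 7
Wildcard: 0.0.0.7


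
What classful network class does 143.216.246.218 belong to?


First octet: 143
Binary: 10001111
10xxxxxx -> Class B (128-191)
Class B, default mask 255.255.0.0 (/16)


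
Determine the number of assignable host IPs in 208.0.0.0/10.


Host bits = 32 - 10 = 22
Total addresses = 2^22 = 4194304
Usable = total - 2 (network and broadcast)
Usable hosts: 4194302


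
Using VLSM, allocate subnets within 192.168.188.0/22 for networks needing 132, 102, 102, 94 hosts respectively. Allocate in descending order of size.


132 hosts -> /24 (254 usable): 192.168.188.0/24
102 hosts -> /25 (126 usable): 192.168.189.0/25
102 hosts -> /25 (126 usable): 192.168.189.128/25
94 hosts -> /25 (126 usable): 192.168.190.0/25
Allocation: 192.168.188.0/24 (132 hosts, 254 usable); 192.168.189.0/25 (102 hosts, 126 usable); 192.168.189.128/25 (102 hosts, 126 usable); 192.168.190.0/25 (94 hosts, 126 usable)


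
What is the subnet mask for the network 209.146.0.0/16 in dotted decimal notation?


/16 means 16 network bits, 16 host bits
Binary: 11111111111111110000000000000000
Mask: 255.255.0.0


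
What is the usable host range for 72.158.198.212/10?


Network: 72.128.0.0
Broadcast: 72.191.255.255
First usable = network + 1
Last usable = broadcast - 1
Range: 72.128.0.1 to 72.191.255.254


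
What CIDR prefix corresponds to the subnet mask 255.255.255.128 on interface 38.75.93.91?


Binary: 11111111.11111111.11111111.10000000
Count leading 1s
Prefix: /25


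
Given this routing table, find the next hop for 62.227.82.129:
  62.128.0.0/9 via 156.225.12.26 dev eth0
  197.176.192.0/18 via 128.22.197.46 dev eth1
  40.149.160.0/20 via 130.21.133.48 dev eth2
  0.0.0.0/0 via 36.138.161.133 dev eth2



Longest prefix match for 62.227.82.129:
  /9 62.128.0.0: MATCH
  /18 197.176.192.0: no
  /20 40.149.160.0: no
  /0 0.0.0.0: MATCH
Selected: next-hop 156.225.12.26 via eth0 (matched /9)


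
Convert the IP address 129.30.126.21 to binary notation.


129 = 10000001
30 = 00011110
126 = 01111110
21 = 00010101
Binary: 10000001.00011110.01111110.00010101


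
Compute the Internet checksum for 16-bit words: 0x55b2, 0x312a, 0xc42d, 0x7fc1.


Sum all words (with carry folding):
+ 0x55b2 = 0x55b2
+ 0x312a = 0x86dc
+ 0xc42d = 0x4b0a
+ 0x7fc1 = 0xcacb
One's complement: ~0xcacb
Checksum = 0x3534


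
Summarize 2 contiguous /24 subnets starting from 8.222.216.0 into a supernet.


Original prefix: /24
Number of subnets: 2 = 2^1
New prefix = 24 - 1 = 23
Supernet: 8.222.216.0/23


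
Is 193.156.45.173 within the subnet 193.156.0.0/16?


Subnet network: 193.156.0.0
Test IP AND mask: 193.156.0.0
Yes, 193.156.45.173 is in 193.156.0.0/16


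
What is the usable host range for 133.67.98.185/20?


Network: 133.67.96.0
Broadcast: 133.67.111.255
First usable = network + 1
Last usable = broadcast - 1
Range: 133.67.96.1 to 133.67.111.254


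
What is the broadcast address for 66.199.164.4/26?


Network: 66.199.164.0/26
Host bits = 6
Set all host bits to 1:
Broadcast: 66.199.164.63


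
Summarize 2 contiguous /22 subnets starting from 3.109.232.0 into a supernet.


Original prefix: /22
Number of subnets: 2 = 2^1
New prefix = 22 - 1 = 21
Supernet: 3.109.232.0/21


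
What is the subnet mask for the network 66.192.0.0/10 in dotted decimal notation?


/10 means 10 network bits, 22 host bits
Binary: 11111111110000000000000000000000
Mask: 255.192.0.0


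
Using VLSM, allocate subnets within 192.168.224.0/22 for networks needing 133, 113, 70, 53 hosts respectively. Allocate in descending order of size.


133 hosts -> /24 (254 usable): 192.168.224.0/24
113 hosts -> /25 (126 usable): 192.168.225.0/25
70 hosts -> /25 (126 usable): 192.168.225.128/25
53 hosts -> /26 (62 usable): 192.168.226.0/26
Allocation: 192.168.224.0/24 (133 hosts, 254 usable); 192.168.225.0/25 (113 hosts, 126 usable); 192.168.225.128/25 (70 hosts, 126 usable); 192.168.226.0/26 (53 hosts, 62 usable)


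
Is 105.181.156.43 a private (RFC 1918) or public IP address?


RFC 1918 private ranges:
  10.0.0.0/8 (10.0.0.0 - 10.255.255.255)
  172.16.0.0/12 (172.16.0.0 - 172.31.255.255)
  192.168.0.0/16 (192.168.0.0 - 192.168.255.255)
Public (not in any RFC 1918 range)


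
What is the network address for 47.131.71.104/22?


IP:   00101111.10000011.01000111.01101000
Mask: 11111111.11111111.11111100.00000000
AND operation:
Net:  00101111.10000011.01000100.00000000
Network: 47.131.68.0/22


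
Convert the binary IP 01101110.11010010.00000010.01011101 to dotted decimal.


01101110 = 110
11010010 = 210
00000010 = 2
01011101 = 93
IP: 110.210.2.93


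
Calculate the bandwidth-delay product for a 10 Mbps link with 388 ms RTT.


BDP = bandwidth * RTT
= 10 Mbps * 388 ms
= 10 * 1e6 * 388 / 1000 bits
= 3880000 bits
= 485000 bytes
= 473.6328 KB
BDP = 3880000 bits (485000 bytes)


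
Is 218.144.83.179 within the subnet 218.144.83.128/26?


Subnet network: 218.144.83.128
Test IP AND mask: 218.144.83.128
Yes, 218.144.83.179 is in 218.144.83.128/26


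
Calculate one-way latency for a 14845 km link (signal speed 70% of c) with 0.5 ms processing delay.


Speed = 0.7 * 3e5 km/s = 210000 km/s
Propagation delay = 14845 / 210000 = 0.0707 s = 70.6905 ms
Processing delay = 0.5 ms
Total one-way latency = 71.1905 ms


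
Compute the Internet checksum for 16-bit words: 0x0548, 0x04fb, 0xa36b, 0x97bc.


Sum all words (with carry folding):
+ 0x0548 = 0x0548
+ 0x04fb = 0x0a43
+ 0xa36b = 0xadae
+ 0x97bc = 0x456b
One's complement: ~0x456b
Checksum = 0xba94


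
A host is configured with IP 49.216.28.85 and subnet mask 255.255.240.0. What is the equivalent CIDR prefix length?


Binary: 11111111.11111111.11110000.00000000
Count leading 1s
Prefix: /20


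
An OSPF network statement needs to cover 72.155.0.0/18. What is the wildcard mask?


Subnet mask: 255.255.192.0
Wildcard = 255.255.255.255 - subnet mask
255 - 255 = 0
255 - 255 = 0
255 - 192 = 63
255 - 0 = 255
Wildcard: 0.0.63.255


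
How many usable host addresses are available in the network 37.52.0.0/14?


Host bits = 32 - 14 = 18
Total addresses = 2^18 = 262144
Usable = total - 2 (network and broadcast)
Usable hosts: 262142


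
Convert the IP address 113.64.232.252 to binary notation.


113 = 01110001
64 = 01000000
232 = 11101000
252 = 11111100
Binary: 01110001.01000000.11101000.11111100


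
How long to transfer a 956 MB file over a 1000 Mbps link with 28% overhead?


Effective throughput = 1000 * (1 - 28/100) = 720 Mbps
File size in Mb = 956 * 8 = 7648 Mb
Time = 7648 / 720
Time = 10.6222 seconds


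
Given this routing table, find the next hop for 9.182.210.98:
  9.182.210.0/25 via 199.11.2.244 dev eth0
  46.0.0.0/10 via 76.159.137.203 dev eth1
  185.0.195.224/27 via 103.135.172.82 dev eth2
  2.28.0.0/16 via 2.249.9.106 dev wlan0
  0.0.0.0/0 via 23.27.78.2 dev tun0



Longest prefix match for 9.182.210.98:
  /25 9.182.210.0: MATCH
  /10 46.0.0.0: no
  /27 185.0.195.224: no
  /16 2.28.0.0: no
  /0 0.0.0.0: MATCH
Selected: next-hop 199.11.2.244 via eth0 (matched /25)


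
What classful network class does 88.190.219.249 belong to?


First octet: 88
Binary: 01011000
0xxxxxxx -> Class A (1-126)
Class A, default mask 255.0.0.0 (/8)


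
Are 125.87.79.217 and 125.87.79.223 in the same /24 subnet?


Mask: 255.255.255.0
125.87.79.217 AND mask = 125.87.79.0
125.87.79.223 AND mask = 125.87.79.0
Yes, same subnet (125.87.79.0)


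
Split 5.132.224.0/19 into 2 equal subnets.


New prefix = 19 + 1 = 20
Each subnet has 4096 addresses
  5.132.224.0/20
  5.132.240.0/20
Subnets: 5.132.224.0/20, 5.132.240.0/20


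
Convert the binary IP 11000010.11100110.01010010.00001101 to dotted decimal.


11000010 = 194
11100110 = 230
01010010 = 82
00001101 = 13
IP: 194.230.82.13


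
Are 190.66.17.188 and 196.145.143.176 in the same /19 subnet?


Mask: 255.255.224.0
190.66.17.188 AND mask = 190.66.0.0
196.145.143.176 AND mask = 196.145.128.0
No, different subnets (190.66.0.0 vs 196.145.128.0)


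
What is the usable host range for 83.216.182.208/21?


Network: 83.216.176.0
Broadcast: 83.216.183.255
First usable = network + 1
Last usable = broadcast - 1
Range: 83.216.176.1 to 83.216.183.254


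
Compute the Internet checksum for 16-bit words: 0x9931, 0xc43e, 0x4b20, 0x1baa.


Sum all words (with carry folding):
+ 0x9931 = 0x9931
+ 0xc43e = 0x5d70
+ 0x4b20 = 0xa890
+ 0x1baa = 0xc43a
One's complement: ~0xc43a
Checksum = 0x3bc5


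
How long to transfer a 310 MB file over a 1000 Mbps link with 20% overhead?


Effective throughput = 1000 * (1 - 20/100) = 800 Mbps
File size in Mb = 310 * 8 = 2480 Mb
Time = 2480 / 800
Time = 3.1 seconds


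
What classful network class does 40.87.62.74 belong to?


First octet: 40
Binary: 00101000
0xxxxxxx -> Class A (1-126)
Class A, default mask 255.0.0.0 (/8)


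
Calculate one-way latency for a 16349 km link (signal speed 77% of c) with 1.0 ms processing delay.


Speed = 0.77 * 3e5 km/s = 231000 km/s
Propagation delay = 16349 / 231000 = 0.0708 s = 70.7749 ms
Processing delay = 1.0 ms
Total one-way latency = 71.7749 ms


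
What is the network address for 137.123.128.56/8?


IP:   10001001.01111011.10000000.00111000
Mask: 11111111.00000000.00000000.00000000
AND operation:
Net:  10001001.00000000.00000000.00000000
Network: 137.0.0.0/8


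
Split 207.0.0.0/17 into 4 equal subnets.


New prefix = 17 + 2 = 19
Each subnet has 8192 addresses
  207.0.0.0/19
  207.0.32.0/19
  207.0.64.0/19
  207.0.96.0/19
Subnets: 207.0.0.0/19, 207.0.32.0/19, 207.0.64.0/19, 207.0.96.0/19


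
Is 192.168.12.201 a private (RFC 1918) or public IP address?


RFC 1918 private ranges:
  10.0.0.0/8 (10.0.0.0 - 10.255.255.255)
  172.16.0.0/12 (172.16.0.0 - 172.31.255.255)
  192.168.0.0/16 (192.168.0.0 - 192.168.255.255)
Private (in 192.168.0.0/16)


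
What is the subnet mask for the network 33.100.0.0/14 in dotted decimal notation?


/14 means 14 network bits, 18 host bits
Binary: 11111111111111000000000000000000
Mask: 255.252.0.0


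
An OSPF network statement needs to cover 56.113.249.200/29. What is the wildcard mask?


Subnet mask: 255.255.255.248
Wildcard = 255.255.255.255 - subnet mask
255 - 255 = 0
255 - 255 = 0
255 - 255 = 0
255 - 248 = 7
Wildcard: 0.0.0.7


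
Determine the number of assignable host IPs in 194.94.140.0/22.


Host bits = 32 - 22 = 10
Total addresses = 2^10 = 1024
Usable = total - 2 (network and broadcast)
Usable hosts: 1022


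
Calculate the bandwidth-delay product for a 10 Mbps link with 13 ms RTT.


BDP = bandwidth * RTT
= 10 Mbps * 13 ms
= 10 * 1e6 * 13 / 1000 bits
= 130000 bits
= 16250 bytes
= 15.8691 KB
BDP = 130000 bits (16250 bytes)


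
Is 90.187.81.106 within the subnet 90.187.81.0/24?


Subnet network: 90.187.81.0
Test IP AND mask: 90.187.81.0
Yes, 90.187.81.106 is in 90.187.81.0/24


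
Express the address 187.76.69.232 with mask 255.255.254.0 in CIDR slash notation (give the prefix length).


Binary: 11111111.11111111.11111110.00000000
Count leading 1s
Prefix: /23


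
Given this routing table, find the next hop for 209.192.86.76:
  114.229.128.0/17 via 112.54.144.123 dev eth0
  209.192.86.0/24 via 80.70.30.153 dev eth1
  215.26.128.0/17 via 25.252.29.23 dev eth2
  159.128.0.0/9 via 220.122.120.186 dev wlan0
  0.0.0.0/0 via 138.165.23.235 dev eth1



Longest prefix match for 209.192.86.76:
  /17 114.229.128.0: no
  /24 209.192.86.0: MATCH
  /17 215.26.128.0: no
  /9 159.128.0.0: no
  /0 0.0.0.0: MATCH
Selected: next-hop 80.70.30.153 via eth1 (matched /24)


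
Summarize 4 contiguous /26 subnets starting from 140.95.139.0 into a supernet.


Original prefix: /26
Number of subnets: 4 = 2^2
New prefix = 26 - 2 = 24
Supernet: 140.95.139.0/24


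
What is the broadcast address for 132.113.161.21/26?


Network: 132.113.161.0/26
Host bits = 6
Set all host bits to 1:
Broadcast: 132.113.161.63


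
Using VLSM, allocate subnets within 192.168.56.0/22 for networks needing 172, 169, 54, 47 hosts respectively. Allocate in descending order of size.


172 hosts -> /24 (254 usable): 192.168.56.0/24
169 hosts -> /24 (254 usable): 192.168.57.0/24
54 hosts -> /26 (62 usable): 192.168.58.0/26
47 hosts -> /26 (62 usable): 192.168.58.64/26
Allocation: 192.168.56.0/24 (172 hosts, 254 usable); 192.168.57.0/24 (169 hosts, 254 usable); 192.168.58.0/26 (54 hosts, 62 usable); 192.168.58.64/26 (47 hosts, 62 usable)


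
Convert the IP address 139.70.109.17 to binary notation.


139 = 10001011
70 = 01000110
109 = 01101101
17 = 00010001
Binary: 10001011.01000110.01101101.00010001


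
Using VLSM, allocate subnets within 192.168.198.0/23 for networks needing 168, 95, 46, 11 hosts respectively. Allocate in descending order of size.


168 hosts -> /24 (254 usable): 192.168.198.0/24
95 hosts -> /25 (126 usable): 192.168.199.0/25
46 hosts -> /26 (62 usable): 192.168.199.128/26
11 hosts -> /28 (14 usable): 192.168.199.192/28
Allocation: 192.168.198.0/24 (168 hosts, 254 usable); 192.168.199.0/25 (95 hosts, 126 usable); 192.168.199.128/26 (46 hosts, 62 usable); 192.168.199.192/28 (11 hosts, 14 usable)


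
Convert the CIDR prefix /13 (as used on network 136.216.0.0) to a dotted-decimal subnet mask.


/13 means 13 network bits, 19 host bits
Binary: 11111111111110000000000000000000
Mask: 255.248.0.0


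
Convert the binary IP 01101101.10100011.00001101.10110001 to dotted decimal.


01101101 = 109
10100011 = 163
00001101 = 13
10110001 = 177
IP: 109.163.13.177


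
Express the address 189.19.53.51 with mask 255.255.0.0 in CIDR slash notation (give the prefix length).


Binary: 11111111.11111111.00000000.00000000
Count leading 1s
Prefix: /16


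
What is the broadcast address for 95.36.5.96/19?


Network: 95.36.0.0/19
Host bits = 13
Set all host bits to 1:
Broadcast: 95.36.31.255


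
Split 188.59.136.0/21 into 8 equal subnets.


New prefix = 21 + 3 = 24
Each subnet has 256 addresses
  188.59.136.0/24
  188.59.137.0/24
  188.59.138.0/24
  188.59.139.0/24
  188.59.140.0/24
  188.59.141.0/24
  188.59.142.0/24
  188.59.143.0/24
Subnets: 188.59.136.0/24, 188.59.137.0/24, 188.59.138.0/24, 188.59.139.0/24, 188.59.140.0/24, 188.59.141.0/24, 188.59.142.0/24, 188.59.143.0/24


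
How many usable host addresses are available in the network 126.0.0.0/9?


Host bits = 32 - 9 = 23
Total addresses = 2^23 = 8388608
Usable = total - 2 (network and broadcast)
Usable hosts: 8388606


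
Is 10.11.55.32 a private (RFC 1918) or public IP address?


RFC 1918 private ranges:
  10.0.0.0/8 (10.0.0.0 - 10.255.255.255)
  172.16.0.0/12 (172.16.0.0 - 172.31.255.255)
  192.168.0.0/16 (192.168.0.0 - 192.168.255.255)
Private (in 10.0.0.0/8)


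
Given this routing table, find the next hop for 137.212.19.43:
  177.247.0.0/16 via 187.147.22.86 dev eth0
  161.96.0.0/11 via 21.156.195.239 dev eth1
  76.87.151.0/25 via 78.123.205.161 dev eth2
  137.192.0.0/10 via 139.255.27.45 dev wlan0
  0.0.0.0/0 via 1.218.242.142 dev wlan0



Longest prefix match for 137.212.19.43:
  /16 177.247.0.0: no
  /11 161.96.0.0: no
  /25 76.87.151.0: no
  /10 137.192.0.0: MATCH
  /0 0.0.0.0: MATCH
Selected: next-hop 139.255.27.45 via wlan0 (matched /10)


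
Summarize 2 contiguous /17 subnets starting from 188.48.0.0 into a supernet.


Original prefix: /17
Number of subnets: 2 = 2^1
New prefix = 17 - 1 = 16
Supernet: 188.48.0.0/16


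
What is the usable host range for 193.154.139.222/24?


Network: 193.154.139.0
Broadcast: 193.154.139.255
First usable = network + 1
Last usable = broadcast - 1
Range: 193.154.139.1 to 193.154.139.254


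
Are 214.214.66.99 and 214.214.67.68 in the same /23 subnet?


Mask: 255.255.254.0
214.214.66.99 AND mask = 214.214.66.0
214.214.67.68 AND mask = 214.214.66.0
Yes, same subnet (214.214.66.0)


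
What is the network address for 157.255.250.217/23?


IP:   10011101.11111111.11111010.11011001
Mask: 11111111.11111111.11111110.00000000
AND operation:
Net:  10011101.11111111.11111010.00000000
Network: 157.255.250.0/23


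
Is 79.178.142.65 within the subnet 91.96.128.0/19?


Subnet network: 91.96.128.0
Test IP AND mask: 79.178.128.0
No, 79.178.142.65 is not in 91.96.128.0/19


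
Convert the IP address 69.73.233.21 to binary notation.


69 = 01000101
73 = 01001001
233 = 11101001
21 = 00010101
Binary: 01000101.01001001.11101001.00010101


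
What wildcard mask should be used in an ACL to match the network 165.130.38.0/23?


Subnet mask: 255.255.254.0
Wildcard = 255.255.255.255 - subnet mask
255 - 255 = 0
255 - 255 = 0
255 - 254 = 1
255 - 0 = 255
Wildcard: 0.0.1.255


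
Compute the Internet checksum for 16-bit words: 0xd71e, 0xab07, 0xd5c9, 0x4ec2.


Sum all words (with carry folding):
+ 0xd71e = 0xd71e
+ 0xab07 = 0x8226
+ 0xd5c9 = 0x57f0
+ 0x4ec2 = 0xa6b2
One's complement: ~0xa6b2
Checksum = 0x594d


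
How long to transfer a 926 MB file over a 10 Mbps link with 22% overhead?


Effective throughput = 10 * (1 - 22/100) = 7.8 Mbps
File size in Mb = 926 * 8 = 7408 Mb
Time = 7408 / 7.8
Time = 949.7436 seconds


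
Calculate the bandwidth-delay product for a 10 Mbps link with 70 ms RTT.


BDP = bandwidth * RTT
= 10 Mbps * 70 ms
= 10 * 1e6 * 70 / 1000 bits
= 700000 bits
= 87500 bytes
= 85.4492 KB
BDP = 700000 bits (87500 bytes)


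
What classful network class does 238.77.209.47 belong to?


First octet: 238
Binary: 11101110
1110xxxx -> Class D (224-239)
Class D (multicast), default mask N/A


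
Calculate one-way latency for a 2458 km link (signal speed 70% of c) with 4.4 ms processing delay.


Speed = 0.7 * 3e5 km/s = 210000 km/s
Propagation delay = 2458 / 210000 = 0.0117 s = 11.7048 ms
Processing delay = 4.4 ms
Total one-way latency = 16.1048 ms


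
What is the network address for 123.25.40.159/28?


IP:   01111011.00011001.00101000.10011111
Mask: 11111111.11111111.11111111.11110000
AND operation:
Net:  01111011.00011001.00101000.10010000
Network: 123.25.40.144/28


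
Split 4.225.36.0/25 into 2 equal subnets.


New prefix = 25 + 1 = 26
Each subnet has 64 addresses
  4.225.36.0/26
  4.225.36.64/26
Subnets: 4.225.36.0/26, 4.225.36.64/26


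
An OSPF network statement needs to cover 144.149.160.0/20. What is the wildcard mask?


Subnet mask: 255.255.240.0
Wildcard = 255.255.255.255 - subnet mask
255 - 255 = 0
255 - 255 = 0
255 - 240 = 15
255 - 0 = 255
Wildcard: 0.0.15.255


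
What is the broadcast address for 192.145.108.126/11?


Network: 192.128.0.0/11
Host bits = 21
Set all host bits to 1:
Broadcast: 192.159.255.255


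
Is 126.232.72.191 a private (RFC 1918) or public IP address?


RFC 1918 private ranges:
  10.0.0.0/8 (10.0.0.0 - 10.255.255.255)
  172.16.0.0/12 (172.16.0.0 - 172.31.255.255)
  192.168.0.0/16 (192.168.0.0 - 192.168.255.255)
Public (not in any RFC 1918 range)


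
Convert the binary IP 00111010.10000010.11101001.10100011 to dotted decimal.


00111010 = 58
10000010 = 130
11101001 = 233
10100011 = 163
IP: 58.130.233.163


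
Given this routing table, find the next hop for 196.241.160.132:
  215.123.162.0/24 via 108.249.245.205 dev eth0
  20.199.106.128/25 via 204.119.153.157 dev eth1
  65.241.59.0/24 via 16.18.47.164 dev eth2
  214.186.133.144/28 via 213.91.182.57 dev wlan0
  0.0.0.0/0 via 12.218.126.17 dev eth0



Longest prefix match for 196.241.160.132:
  /24 215.123.162.0: no
  /25 20.199.106.128: no
  /24 65.241.59.0: no
  /28 214.186.133.144: no
  /0 0.0.0.0: MATCH
Selected: next-hop 12.218.126.17 via eth0 (matched /0)


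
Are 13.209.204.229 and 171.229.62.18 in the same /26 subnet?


Mask: 255.255.255.192
13.209.204.229 AND mask = 13.209.204.192
171.229.62.18 AND mask = 171.229.62.0
No, different subnets (13.209.204.192 vs 171.229.62.0)


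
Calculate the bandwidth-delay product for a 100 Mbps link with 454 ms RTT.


BDP = bandwidth * RTT
= 100 Mbps * 454 ms
= 100 * 1e6 * 454 / 1000 bits
= 45400000 bits
= 5675000 bytes
= 5541.9922 KB
BDP = 45400000 bits (5675000 bytes)


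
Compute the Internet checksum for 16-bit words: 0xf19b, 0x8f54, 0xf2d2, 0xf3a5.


Sum all words (with carry folding):
+ 0xf19b = 0xf19b
+ 0x8f54 = 0x80f0
+ 0xf2d2 = 0x73c3
+ 0xf3a5 = 0x6769
One's complement: ~0x6769
Checksum = 0x9896


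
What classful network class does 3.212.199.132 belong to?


First octet: 3
Binary: 00000011
0xxxxxxx -> Class A (1-126)
Class A, default mask 255.0.0.0 (/8)


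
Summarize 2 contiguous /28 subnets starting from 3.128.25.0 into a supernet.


Original prefix: /28
Number of subnets: 2 = 2^1
New prefix = 28 - 1 = 27
Supernet: 3.128.25.0/27


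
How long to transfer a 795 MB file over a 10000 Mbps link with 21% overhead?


Effective throughput = 10000 * (1 - 21/100) = 7900 Mbps
File size in Mb = 795 * 8 = 6360 Mb
Time = 6360 / 7900
Time = 0.8051 seconds


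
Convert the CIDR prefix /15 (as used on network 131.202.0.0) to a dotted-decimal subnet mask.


/15 means 15 network bits, 17 host bits
Binary: 11111111111111100000000000000000
Mask: 255.254.0.0


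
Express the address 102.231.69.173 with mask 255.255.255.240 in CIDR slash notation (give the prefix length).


Binary: 11111111.11111111.11111111.11110000
Count leading 1s
Prefix: /28


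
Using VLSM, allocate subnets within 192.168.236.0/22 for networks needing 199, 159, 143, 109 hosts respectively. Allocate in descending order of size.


199 hosts -> /24 (254 usable): 192.168.236.0/24
159 hosts -> /24 (254 usable): 192.168.237.0/24
143 hosts -> /24 (254 usable): 192.168.238.0/24
109 hosts -> /25 (126 usable): 192.168.239.0/25
Allocation: 192.168.236.0/24 (199 hosts, 254 usable); 192.168.237.0/24 (159 hosts, 254 usable); 192.168.238.0/24 (143 hosts, 254 usable); 192.168.239.0/25 (109 hosts, 126 usable)


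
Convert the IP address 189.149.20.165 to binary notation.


189 = 10111101
149 = 10010101
20 = 00010100
165 = 10100101
Binary: 10111101.10010101.00010100.10100101


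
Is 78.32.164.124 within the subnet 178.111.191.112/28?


Subnet network: 178.111.191.112
Test IP AND mask: 78.32.164.112
No, 78.32.164.124 is not in 178.111.191.112/28


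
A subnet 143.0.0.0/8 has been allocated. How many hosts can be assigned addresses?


Host bits = 32 - 8 = 24
Total addresses = 2^24 = 16777216
Usable = total - 2 (network and broadcast)
Usable hosts: 16777214


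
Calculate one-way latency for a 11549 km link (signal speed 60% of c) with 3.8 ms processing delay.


Speed = 0.6 * 3e5 km/s = 180000 km/s
Propagation delay = 11549 / 180000 = 0.0642 s = 64.1611 ms
Processing delay = 3.8 ms
Total one-way latency = 67.9611 ms
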